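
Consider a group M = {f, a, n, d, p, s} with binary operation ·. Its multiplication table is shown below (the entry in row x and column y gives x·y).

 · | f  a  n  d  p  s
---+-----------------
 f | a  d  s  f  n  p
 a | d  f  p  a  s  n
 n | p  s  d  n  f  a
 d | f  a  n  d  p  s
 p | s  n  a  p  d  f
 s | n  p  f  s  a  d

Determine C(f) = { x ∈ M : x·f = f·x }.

Compare row f with column f entry by entry.
a·f = d = f·a, so a commutes with f.
p·f = s but f·p = n, so p does not.
Collecting the elements that commute with f: C(f) = {a, d, f}.
(Structurally, M here is isomorphic to the symmetric group S_3.)

{a, d, f}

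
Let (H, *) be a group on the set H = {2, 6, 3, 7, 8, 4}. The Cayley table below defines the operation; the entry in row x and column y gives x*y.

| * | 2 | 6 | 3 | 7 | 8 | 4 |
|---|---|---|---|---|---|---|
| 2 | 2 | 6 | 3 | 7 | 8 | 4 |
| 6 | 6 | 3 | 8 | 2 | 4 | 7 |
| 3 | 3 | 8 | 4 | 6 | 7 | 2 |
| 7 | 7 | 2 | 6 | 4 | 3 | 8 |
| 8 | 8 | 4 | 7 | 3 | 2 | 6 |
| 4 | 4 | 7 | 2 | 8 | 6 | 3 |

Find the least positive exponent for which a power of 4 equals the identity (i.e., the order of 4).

The identity element is 2 (its row matches the header).
4^1 = 4
4^2 = 4*4 = 3
4^3 = 3*4 = 2
The first power of 4 equal to the identity is 4^3, so ord(4) = 3.

3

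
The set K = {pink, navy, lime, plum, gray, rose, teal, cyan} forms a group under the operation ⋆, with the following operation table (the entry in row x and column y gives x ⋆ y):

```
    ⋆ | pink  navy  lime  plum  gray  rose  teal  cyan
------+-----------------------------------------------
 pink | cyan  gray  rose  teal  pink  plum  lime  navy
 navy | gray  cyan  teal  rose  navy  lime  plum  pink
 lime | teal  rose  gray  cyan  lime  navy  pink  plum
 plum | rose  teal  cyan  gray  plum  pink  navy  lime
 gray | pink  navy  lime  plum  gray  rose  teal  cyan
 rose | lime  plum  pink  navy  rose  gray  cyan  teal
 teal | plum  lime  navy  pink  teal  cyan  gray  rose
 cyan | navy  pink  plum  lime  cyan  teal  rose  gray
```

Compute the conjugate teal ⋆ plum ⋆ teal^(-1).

lime

The identity is gray. In row teal, the entry gray sits in column teal, so teal^(-1) = teal.
teal ⋆ plum = pink
pink ⋆ teal = lime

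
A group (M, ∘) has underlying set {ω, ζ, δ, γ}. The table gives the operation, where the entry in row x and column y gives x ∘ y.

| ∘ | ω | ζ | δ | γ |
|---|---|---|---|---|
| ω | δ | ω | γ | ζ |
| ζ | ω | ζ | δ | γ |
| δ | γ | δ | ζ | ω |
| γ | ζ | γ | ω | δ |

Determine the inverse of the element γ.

First locate the identity: row ζ matches the header, so ζ is the identity.
Scan row γ for ζ: γ ∘ ω = ζ. Hence γ^(-1) = ω.

ω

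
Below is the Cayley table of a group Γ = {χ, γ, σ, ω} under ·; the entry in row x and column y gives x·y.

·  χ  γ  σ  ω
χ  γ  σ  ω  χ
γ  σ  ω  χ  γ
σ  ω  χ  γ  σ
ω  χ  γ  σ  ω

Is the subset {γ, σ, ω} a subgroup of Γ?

No

γ·σ = χ, which is not in {γ, σ, ω}.
The subset is not closed under ·, so it is not a subgroup.
(Structurally, Γ here is isomorphic to the cyclic group Z_4.)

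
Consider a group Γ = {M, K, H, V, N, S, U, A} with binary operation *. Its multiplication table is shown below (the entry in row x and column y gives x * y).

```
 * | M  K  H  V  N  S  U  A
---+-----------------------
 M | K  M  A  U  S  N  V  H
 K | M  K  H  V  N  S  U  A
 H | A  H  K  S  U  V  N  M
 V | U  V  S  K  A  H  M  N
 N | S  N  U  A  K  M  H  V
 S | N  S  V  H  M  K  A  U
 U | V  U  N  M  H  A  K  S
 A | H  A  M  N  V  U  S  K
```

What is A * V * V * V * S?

M

A * V = N
N * V = A
A * V = N
N * S = M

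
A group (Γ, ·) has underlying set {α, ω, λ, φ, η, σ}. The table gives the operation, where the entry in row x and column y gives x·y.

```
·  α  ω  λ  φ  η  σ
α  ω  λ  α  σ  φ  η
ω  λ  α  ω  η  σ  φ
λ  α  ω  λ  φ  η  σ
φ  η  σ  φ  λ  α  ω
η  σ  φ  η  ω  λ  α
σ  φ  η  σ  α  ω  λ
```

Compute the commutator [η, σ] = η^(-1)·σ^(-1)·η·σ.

ω

Identity is λ; from the table η^(-1) = η and σ^(-1) = σ.
η·σ = α
α·η = φ
φ·σ = ω
(Structurally, Γ here is isomorphic to the symmetric group S_3.)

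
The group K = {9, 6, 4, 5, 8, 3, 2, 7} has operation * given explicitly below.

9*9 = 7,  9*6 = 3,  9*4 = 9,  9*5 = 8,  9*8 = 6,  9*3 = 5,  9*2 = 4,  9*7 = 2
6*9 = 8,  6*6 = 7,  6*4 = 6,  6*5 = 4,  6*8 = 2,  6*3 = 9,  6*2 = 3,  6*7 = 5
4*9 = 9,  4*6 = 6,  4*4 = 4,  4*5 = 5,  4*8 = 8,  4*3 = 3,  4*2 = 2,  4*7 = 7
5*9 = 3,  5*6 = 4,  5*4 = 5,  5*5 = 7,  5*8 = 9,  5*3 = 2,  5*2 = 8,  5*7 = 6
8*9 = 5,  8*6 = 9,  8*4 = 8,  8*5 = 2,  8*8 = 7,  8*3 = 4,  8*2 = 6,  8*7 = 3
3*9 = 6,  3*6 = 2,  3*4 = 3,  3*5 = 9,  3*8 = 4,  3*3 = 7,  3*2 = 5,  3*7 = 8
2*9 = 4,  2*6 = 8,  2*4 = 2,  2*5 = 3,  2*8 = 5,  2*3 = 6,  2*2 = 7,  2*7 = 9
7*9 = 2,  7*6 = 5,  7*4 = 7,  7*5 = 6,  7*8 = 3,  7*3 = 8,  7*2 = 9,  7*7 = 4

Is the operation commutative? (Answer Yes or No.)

No

6 * 3 = 9 but 3 * 6 = 2.
Since 6 and 3 do not commute, K is not abelian.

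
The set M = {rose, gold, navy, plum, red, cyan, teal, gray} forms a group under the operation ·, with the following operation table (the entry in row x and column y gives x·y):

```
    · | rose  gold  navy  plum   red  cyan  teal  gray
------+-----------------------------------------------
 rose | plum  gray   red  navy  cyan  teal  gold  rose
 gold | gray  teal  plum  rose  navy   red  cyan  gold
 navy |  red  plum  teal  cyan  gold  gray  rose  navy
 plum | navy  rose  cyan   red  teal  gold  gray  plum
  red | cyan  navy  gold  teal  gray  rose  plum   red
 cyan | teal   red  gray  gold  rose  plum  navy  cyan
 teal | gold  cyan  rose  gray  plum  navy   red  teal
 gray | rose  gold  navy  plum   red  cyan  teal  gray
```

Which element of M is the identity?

gray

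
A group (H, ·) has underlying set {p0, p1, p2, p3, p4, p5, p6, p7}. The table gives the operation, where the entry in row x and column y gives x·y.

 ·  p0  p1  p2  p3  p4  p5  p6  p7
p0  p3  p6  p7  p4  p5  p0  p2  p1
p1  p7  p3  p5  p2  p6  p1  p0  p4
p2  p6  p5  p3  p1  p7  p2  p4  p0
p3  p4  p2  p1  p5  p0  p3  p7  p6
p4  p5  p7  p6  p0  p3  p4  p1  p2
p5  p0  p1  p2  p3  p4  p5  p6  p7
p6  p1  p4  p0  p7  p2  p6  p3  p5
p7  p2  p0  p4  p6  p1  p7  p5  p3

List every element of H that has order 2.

{p3}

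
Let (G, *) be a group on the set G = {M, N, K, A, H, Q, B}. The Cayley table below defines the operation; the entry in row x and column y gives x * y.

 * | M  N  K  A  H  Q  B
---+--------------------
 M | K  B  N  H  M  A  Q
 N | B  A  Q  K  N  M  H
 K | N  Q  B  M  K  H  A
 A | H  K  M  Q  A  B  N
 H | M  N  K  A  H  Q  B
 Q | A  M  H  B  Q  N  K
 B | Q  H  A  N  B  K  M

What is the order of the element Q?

The identity element is H (its row matches the header).
Q^1 = Q
Q^2 = Q * Q = N
Q^3 = N * Q = M
Q^4 = M * Q = A
Q^5 = A * Q = B
Q^6 = B * Q = K
Q^7 = K * Q = H
The first power of Q equal to the identity is Q^7, so ord(Q) = 7.

7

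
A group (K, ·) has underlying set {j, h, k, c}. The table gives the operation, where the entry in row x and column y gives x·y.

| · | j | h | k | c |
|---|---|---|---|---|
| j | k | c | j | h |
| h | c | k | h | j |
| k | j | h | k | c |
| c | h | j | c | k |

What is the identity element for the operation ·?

The identity e satisfies e·x = x for all x, so its row in the table reproduces the column headers.
Row k reads: j, h, k, c — exactly the header order. So k is the identity.

k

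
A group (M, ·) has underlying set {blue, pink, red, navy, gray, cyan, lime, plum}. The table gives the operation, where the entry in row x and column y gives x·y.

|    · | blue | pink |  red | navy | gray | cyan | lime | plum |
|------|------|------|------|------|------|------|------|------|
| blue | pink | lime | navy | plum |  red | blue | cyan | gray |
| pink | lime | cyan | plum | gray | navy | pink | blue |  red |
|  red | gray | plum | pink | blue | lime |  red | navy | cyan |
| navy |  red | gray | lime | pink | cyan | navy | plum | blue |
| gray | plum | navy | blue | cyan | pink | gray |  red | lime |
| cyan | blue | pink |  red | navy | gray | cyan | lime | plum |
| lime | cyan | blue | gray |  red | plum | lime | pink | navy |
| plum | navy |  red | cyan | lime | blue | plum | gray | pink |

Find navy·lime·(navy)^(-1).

blue

The identity is cyan. In row navy, the entry cyan sits in column gray, so navy^(-1) = gray.
navy·lime = plum
plum·gray = blue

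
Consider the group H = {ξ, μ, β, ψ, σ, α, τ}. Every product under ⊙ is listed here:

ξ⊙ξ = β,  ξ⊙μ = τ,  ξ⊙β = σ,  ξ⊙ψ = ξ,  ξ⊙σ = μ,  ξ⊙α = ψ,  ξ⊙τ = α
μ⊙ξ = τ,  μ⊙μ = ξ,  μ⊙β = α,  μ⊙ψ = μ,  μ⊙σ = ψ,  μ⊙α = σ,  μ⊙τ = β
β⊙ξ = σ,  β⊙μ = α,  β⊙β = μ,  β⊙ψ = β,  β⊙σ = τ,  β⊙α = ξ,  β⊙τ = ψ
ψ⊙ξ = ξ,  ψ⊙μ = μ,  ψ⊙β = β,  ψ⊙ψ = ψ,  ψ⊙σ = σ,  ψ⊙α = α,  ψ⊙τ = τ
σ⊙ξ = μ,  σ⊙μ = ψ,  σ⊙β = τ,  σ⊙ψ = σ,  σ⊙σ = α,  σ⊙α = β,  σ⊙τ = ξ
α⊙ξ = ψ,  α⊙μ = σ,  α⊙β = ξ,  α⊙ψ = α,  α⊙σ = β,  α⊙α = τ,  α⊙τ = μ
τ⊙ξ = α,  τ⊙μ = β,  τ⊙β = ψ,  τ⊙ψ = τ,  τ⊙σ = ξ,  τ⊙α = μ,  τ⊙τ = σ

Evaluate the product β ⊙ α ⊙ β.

β ⊙ α = ξ
ξ ⊙ β = σ

σ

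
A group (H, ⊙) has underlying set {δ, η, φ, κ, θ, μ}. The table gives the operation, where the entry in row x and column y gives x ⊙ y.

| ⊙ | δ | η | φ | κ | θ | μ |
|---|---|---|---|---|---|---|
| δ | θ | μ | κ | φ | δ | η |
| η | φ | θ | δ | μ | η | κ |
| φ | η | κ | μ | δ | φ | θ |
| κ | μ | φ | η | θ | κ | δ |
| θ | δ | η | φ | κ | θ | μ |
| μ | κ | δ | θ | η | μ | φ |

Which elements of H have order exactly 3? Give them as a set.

{μ, φ}

Identity is θ. Compute the order of each non-identity element by repeated multiplication:
  δ: δ → θ  (order 2)
  η: η → θ  (order 2)
  φ: φ → μ → θ  (order 3)
  κ: κ → θ  (order 2)
  μ: μ → φ → θ  (order 3)
Elements of order 3: {μ, φ}.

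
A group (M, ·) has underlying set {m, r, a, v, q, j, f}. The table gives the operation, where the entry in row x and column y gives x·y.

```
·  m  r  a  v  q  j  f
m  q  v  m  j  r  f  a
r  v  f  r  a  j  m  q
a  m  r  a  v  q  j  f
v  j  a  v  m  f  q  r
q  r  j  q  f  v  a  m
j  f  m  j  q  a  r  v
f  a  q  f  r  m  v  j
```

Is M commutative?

Yes

Check whether the table is symmetric across its main diagonal.
Every entry (row x, col y) equals the entry (row y, col x), so M is abelian.
(In fact M ≅ the cyclic group Z_7.)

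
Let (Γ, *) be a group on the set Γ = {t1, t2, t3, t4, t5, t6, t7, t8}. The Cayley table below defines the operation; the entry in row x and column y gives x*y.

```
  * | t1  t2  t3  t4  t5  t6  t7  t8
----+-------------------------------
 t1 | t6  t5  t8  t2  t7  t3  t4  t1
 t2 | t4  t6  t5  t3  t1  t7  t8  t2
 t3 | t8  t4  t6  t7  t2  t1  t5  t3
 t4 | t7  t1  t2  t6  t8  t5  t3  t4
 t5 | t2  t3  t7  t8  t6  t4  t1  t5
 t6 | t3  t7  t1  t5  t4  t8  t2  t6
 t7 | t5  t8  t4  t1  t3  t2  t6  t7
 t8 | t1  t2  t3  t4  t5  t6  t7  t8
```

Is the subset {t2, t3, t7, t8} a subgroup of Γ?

No

t2*t2 = t6, which is not in {t2, t3, t7, t8}.
The subset is not closed under *, so it is not a subgroup.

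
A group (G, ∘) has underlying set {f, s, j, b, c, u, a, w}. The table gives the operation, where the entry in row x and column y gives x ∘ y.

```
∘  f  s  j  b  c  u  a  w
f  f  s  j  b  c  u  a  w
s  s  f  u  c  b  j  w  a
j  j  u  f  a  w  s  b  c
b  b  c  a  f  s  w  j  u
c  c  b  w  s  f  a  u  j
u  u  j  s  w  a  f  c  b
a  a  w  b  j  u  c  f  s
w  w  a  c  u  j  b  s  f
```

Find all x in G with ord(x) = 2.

Identity is f. Compute the order of each non-identity element by repeated multiplication:
  s: s → f  (order 2)
  j: j → f  (order 2)
  b: b → f  (order 2)
  c: c → f  (order 2)
  u: u → f  (order 2)
  a: a → f  (order 2)
  w: w → f  (order 2)
Elements of order 2: {a, b, c, j, s, u, w}.

{a, b, c, j, s, u, w}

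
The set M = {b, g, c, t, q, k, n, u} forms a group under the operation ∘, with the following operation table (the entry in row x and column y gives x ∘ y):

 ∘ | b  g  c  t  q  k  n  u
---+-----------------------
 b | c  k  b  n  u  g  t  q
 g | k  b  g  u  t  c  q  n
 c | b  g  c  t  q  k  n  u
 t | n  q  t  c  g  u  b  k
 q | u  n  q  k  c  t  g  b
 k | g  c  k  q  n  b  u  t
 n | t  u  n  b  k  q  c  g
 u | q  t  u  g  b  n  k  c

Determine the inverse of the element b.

First locate the identity: row c matches the header, so c is the identity.
Scan row b for c: b ∘ b = c. Hence b^(-1) = b.
(Structurally, M here is isomorphic to the dihedral group D_4.)

b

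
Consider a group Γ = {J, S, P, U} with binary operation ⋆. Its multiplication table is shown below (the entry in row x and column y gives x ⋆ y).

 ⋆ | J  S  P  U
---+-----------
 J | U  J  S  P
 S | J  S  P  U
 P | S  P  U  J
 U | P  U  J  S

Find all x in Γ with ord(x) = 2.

Identity is S. Compute the order of each non-identity element by repeated multiplication:
  J: J → U → P → S  (order 4)
  P: P → U → J → S  (order 4)
  U: U → S  (order 2)
Elements of order 2: {U}.

{U}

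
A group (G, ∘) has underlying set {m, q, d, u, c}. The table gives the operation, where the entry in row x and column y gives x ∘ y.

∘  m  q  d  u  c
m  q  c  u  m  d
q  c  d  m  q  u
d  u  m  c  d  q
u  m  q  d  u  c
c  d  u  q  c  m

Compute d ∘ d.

c

Read row d, column d: d ∘ d = c.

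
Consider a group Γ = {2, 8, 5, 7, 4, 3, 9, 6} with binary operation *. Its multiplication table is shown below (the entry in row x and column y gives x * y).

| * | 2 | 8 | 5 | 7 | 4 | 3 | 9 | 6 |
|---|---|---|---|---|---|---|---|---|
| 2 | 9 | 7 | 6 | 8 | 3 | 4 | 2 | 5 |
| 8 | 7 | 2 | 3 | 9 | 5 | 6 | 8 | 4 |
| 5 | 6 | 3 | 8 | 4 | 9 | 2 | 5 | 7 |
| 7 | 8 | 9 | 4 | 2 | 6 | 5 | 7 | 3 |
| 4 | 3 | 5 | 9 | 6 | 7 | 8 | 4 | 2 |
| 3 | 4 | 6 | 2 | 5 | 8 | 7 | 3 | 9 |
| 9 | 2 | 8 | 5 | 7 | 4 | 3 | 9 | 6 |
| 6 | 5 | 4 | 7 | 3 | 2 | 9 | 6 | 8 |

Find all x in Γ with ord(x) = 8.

{3, 4, 5, 6}

Identity is 9. Compute the order of each non-identity element by repeated multiplication:
  2: 2 → 9  (order 2)
  8: 8 → 2 → 7 → 9  (order 4)
  5: 5 → 8 → 3 → 2 → 6 → 7 → 4 → 9  (order 8)
  7: 7 → 2 → 8 → 9  (order 4)
  4: 4 → 7 → 6 → 2 → 3 → 8 → 5 → 9  (order 8)
  3: 3 → 7 → 5 → 2 → 4 → 8 → 6 → 9  (order 8)
  6: 6 → 8 → 4 → 2 → 5 → 7 → 3 → 9  (order 8)
Elements of order 8: {3, 4, 5, 6}.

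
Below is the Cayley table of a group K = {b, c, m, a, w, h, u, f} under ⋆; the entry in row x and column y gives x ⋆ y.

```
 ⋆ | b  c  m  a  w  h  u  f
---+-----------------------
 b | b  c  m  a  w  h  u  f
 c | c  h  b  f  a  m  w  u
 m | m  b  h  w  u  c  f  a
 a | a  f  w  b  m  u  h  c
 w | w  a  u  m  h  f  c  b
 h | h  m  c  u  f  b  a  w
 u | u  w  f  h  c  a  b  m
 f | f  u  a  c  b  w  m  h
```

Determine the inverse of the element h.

h

First locate the identity: row b matches the header, so b is the identity.
Scan row h for b: h ⋆ h = b. Hence h^(-1) = h.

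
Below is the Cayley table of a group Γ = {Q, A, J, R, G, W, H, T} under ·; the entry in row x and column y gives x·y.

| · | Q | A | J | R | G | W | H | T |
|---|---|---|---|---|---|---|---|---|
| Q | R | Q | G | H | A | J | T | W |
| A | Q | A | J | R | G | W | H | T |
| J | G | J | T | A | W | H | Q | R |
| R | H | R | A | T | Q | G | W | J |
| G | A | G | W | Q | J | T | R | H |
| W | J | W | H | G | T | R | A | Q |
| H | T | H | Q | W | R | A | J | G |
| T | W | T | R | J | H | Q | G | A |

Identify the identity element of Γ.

The identity e satisfies e·x = x for all x, so its row in the table reproduces the column headers.
Row A reads: Q, A, J, R, G, W, H, T — exactly the header order. So A is the identity.

A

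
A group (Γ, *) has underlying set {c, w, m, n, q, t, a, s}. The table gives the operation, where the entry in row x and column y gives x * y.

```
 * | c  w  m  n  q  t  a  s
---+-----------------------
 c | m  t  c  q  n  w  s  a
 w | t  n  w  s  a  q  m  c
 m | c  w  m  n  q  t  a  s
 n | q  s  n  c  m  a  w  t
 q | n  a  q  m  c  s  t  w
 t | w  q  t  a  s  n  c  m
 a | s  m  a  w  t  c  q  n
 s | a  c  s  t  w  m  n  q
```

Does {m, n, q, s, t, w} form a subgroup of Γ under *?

t * n = a, which is not in {m, n, q, s, t, w}.
The subset is not closed under *, so it is not a subgroup.

No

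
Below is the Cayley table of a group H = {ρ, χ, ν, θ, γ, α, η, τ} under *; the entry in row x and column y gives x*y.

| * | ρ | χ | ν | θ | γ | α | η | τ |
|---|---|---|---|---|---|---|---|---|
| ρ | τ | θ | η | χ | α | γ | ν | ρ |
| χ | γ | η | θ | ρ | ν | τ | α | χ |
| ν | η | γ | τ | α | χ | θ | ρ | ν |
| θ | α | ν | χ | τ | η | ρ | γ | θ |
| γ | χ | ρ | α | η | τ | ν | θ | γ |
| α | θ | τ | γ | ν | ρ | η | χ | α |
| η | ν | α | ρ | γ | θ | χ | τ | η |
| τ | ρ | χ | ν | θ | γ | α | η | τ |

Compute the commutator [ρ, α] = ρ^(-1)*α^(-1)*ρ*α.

Identity is τ; from the table ρ^(-1) = ρ and α^(-1) = χ.
ρ*χ = θ
θ*ρ = α
α*α = η

η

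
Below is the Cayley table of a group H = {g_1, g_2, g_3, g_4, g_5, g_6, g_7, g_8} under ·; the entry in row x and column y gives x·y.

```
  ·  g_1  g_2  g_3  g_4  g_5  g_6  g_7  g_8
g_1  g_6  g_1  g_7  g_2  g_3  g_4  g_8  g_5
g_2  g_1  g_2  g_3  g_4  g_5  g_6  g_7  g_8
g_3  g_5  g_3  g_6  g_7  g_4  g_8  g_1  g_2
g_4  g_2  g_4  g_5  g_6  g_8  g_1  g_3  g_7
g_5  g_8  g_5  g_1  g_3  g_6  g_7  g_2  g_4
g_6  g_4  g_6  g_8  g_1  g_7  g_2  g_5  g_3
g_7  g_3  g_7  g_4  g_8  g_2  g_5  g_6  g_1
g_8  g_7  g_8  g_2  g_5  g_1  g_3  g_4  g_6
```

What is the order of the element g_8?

The identity element is g_2 (its row matches the header).
g_8^1 = g_8
g_8^2 = g_8·g_8 = g_6
g_8^3 = g_6·g_8 = g_3
g_8^4 = g_3·g_8 = g_2
The first power of g_8 equal to the identity is g_8^4, so ord(g_8) = 4.
(Structurally, H here is isomorphic to the quaternion group Q_8.)

4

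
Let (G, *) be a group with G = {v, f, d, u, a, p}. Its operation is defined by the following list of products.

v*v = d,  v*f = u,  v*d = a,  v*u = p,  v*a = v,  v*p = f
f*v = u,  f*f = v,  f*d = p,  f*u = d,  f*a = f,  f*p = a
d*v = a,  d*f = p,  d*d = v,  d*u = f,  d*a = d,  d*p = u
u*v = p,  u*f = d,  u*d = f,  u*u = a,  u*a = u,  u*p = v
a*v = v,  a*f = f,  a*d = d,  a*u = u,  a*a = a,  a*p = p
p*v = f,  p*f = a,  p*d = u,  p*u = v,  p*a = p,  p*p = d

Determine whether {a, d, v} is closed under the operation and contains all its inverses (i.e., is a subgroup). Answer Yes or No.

Yes

{a, d, v} contains the identity a.
Checking products: every product of two elements of {a, d, v} (read from the table) lies in {a, d, v}, so the set is closed.
In a finite group, a nonempty closed subset is a subgroup. So {a, d, v} ≤ G.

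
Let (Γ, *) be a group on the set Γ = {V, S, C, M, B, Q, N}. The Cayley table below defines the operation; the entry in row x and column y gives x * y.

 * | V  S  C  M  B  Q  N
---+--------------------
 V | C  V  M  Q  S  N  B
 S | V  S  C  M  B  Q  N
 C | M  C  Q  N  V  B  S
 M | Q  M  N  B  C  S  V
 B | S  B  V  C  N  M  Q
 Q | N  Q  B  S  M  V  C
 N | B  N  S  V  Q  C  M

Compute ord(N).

7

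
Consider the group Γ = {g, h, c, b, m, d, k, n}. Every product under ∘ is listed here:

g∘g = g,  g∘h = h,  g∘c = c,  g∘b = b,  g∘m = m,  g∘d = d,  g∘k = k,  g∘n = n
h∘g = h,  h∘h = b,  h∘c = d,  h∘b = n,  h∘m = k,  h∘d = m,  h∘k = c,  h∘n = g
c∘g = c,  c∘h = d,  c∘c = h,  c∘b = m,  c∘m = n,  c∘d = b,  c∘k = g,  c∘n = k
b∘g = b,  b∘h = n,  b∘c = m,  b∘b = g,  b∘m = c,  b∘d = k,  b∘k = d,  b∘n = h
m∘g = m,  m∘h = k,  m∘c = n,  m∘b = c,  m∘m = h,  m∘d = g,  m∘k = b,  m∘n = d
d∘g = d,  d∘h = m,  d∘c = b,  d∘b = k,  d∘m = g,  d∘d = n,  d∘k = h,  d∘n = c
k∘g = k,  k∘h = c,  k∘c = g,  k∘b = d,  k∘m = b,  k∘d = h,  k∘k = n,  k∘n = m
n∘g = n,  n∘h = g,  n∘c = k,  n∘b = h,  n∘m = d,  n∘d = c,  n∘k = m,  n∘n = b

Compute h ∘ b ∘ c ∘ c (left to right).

g

h ∘ b = n
n ∘ c = k
k ∘ c = g
(Structurally, Γ here is isomorphic to the cyclic group Z_8.)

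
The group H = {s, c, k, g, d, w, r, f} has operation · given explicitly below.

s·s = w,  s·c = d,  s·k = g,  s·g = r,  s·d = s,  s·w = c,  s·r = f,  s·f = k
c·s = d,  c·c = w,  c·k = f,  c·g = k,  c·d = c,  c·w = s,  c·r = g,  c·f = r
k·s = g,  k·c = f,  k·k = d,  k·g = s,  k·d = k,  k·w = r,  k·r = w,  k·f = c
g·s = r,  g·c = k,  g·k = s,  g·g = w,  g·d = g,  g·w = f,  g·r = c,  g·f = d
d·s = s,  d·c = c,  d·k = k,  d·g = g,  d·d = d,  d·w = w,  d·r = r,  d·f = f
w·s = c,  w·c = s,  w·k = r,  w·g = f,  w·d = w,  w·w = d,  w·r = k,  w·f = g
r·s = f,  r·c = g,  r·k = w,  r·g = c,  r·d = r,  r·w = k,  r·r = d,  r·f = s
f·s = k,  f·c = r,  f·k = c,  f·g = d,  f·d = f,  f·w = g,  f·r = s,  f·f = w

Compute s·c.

d

Read row s, column c: s·c = d.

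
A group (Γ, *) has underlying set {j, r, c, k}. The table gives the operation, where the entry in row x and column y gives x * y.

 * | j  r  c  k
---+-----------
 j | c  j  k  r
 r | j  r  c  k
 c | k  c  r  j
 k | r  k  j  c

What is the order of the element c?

The identity element is r (its row matches the header).
c^1 = c
c^2 = c * c = r
The first power of c equal to the identity is c^2, so ord(c) = 2.
(Structurally, Γ here is isomorphic to the cyclic group Z_4.)

2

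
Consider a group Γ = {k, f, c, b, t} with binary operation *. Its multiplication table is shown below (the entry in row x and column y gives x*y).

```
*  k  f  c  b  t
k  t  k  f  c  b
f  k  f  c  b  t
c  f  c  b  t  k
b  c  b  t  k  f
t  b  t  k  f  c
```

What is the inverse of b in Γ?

t

First locate the identity: row f matches the header, so f is the identity.
Scan row b for f: b*t = f. Hence b^(-1) = t.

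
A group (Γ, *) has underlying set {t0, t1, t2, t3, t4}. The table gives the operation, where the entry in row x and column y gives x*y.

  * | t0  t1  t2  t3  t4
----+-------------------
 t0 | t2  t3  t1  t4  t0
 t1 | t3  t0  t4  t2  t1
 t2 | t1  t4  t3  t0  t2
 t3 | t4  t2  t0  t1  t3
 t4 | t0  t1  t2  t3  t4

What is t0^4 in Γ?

t0^1 = t0
t0^2 = t0*t0 = t2
t0^3 = t2*t0 = t1
t0^4 = t1*t0 = t3
(Structurally, Γ here is isomorphic to the cyclic group Z_5.)

t3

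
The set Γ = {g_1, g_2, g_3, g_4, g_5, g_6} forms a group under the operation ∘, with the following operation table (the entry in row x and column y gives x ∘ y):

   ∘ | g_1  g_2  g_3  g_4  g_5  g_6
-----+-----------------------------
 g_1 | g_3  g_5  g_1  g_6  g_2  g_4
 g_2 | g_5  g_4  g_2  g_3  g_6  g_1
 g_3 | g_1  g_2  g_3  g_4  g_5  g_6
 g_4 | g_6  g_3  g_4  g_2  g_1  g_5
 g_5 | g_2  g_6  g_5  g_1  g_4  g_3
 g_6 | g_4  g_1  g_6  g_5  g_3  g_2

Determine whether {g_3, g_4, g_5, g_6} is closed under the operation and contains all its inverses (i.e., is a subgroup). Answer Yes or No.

No

g_6 ∘ g_6 = g_2, which is not in {g_3, g_4, g_5, g_6}.
The subset is not closed under ∘, so it is not a subgroup.
(Structurally, Γ here is isomorphic to the cyclic group Z_6.)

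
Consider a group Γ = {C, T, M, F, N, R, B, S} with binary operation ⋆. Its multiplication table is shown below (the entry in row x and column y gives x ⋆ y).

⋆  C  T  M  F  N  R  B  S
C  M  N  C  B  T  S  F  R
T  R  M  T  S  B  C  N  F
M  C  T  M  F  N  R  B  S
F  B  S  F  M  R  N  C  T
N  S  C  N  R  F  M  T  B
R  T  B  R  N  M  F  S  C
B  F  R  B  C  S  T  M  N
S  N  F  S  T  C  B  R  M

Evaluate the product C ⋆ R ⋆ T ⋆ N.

C ⋆ R = S
S ⋆ T = F
F ⋆ N = R
(Structurally, Γ here is isomorphic to the dihedral group D_4.)

R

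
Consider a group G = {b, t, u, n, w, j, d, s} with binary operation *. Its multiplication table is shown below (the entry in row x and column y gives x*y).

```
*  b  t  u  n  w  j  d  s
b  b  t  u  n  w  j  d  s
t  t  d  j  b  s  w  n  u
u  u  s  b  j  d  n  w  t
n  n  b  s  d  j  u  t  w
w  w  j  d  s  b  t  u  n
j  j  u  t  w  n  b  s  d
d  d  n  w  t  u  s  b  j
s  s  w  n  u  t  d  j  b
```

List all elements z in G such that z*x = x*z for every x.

{b, d}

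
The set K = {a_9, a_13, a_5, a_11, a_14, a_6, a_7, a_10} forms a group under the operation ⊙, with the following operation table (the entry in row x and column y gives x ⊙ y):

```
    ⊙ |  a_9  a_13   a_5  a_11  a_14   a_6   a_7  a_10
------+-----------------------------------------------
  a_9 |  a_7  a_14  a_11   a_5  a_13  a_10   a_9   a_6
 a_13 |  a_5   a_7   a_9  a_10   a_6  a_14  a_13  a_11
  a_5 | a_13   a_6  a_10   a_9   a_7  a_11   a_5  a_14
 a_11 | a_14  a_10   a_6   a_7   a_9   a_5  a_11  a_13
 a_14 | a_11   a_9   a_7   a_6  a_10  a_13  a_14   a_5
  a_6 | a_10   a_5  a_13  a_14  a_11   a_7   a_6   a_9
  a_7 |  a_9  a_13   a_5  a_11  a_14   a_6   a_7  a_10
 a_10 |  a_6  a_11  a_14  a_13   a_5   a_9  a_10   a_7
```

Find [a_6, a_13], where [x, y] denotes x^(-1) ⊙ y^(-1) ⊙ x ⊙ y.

a_10

Identity is a_7; from the table a_6^(-1) = a_6 and a_13^(-1) = a_13.
a_6 ⊙ a_13 = a_5
a_5 ⊙ a_6 = a_11
a_11 ⊙ a_13 = a_10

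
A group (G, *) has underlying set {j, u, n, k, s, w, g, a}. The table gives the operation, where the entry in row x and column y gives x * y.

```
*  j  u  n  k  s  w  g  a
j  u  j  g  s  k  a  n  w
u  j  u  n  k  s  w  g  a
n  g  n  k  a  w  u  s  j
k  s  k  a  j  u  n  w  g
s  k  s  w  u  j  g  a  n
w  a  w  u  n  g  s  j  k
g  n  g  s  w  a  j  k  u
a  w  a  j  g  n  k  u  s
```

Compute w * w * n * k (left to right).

w * w = s
s * n = w
w * k = n
(Structurally, G here is isomorphic to the cyclic group Z_8.)

n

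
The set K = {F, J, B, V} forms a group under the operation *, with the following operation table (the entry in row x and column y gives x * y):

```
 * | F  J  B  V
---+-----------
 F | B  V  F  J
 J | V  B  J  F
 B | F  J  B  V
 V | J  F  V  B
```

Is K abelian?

Yes

Check whether the table is symmetric across its main diagonal.
Every entry (row x, col y) equals the entry (row y, col x), so K is abelian.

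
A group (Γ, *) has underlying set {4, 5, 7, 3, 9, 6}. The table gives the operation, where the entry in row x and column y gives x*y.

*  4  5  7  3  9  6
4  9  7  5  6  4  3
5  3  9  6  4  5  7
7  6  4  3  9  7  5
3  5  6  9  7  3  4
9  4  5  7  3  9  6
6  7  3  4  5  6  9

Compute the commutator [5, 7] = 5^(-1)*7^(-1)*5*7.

3

Identity is 9; from the table 5^(-1) = 5 and 7^(-1) = 3.
5*3 = 4
4*5 = 7
7*7 = 3
(Structurally, Γ here is isomorphic to the symmetric group S_3.)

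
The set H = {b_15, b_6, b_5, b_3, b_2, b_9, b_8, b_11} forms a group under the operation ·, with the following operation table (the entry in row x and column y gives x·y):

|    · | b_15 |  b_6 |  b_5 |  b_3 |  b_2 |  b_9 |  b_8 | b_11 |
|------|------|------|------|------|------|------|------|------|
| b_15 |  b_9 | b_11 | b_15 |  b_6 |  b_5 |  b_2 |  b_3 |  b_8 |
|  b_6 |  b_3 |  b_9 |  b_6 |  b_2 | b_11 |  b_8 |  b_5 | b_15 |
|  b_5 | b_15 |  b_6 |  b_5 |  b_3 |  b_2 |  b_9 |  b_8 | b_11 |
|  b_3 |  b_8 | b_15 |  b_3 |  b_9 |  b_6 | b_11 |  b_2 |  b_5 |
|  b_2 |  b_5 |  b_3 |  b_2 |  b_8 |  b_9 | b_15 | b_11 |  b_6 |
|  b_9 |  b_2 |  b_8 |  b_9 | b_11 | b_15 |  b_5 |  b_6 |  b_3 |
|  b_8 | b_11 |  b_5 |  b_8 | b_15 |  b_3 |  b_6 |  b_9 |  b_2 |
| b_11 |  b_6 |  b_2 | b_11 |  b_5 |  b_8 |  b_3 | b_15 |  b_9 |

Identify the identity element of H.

b_5

The identity e satisfies e·x = x for all x, so its row in the table reproduces the column headers.
Row b_5 reads: b_15, b_6, b_5, b_3, b_2, b_9, b_8, b_11 — exactly the header order. So b_5 is the identity.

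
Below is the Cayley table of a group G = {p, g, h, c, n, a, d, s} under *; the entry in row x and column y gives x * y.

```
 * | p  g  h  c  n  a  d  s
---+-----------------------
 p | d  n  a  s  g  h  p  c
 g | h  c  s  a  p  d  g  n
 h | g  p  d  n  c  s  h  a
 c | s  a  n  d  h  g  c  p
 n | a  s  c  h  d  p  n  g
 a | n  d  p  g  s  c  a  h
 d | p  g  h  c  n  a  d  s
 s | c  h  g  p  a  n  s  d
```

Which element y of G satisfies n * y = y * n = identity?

n

First locate the identity: row d matches the header, so d is the identity.
Scan row n for d: n * n = d. Hence n^(-1) = n.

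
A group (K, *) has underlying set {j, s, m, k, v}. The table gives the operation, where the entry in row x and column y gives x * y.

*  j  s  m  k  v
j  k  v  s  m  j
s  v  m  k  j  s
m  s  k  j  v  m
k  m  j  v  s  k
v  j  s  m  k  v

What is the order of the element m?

The identity element is v (its row matches the header).
m^1 = m
m^2 = m * m = j
m^3 = j * m = s
m^4 = s * m = k
m^5 = k * m = v
The first power of m equal to the identity is m^5, so ord(m) = 5.

5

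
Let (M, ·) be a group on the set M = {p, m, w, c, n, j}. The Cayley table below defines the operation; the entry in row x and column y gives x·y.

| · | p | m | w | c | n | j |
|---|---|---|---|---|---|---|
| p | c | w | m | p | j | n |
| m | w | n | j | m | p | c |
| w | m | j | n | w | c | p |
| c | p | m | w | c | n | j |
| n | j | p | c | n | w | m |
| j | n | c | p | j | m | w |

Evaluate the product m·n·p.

m·n = p
p·p = c

c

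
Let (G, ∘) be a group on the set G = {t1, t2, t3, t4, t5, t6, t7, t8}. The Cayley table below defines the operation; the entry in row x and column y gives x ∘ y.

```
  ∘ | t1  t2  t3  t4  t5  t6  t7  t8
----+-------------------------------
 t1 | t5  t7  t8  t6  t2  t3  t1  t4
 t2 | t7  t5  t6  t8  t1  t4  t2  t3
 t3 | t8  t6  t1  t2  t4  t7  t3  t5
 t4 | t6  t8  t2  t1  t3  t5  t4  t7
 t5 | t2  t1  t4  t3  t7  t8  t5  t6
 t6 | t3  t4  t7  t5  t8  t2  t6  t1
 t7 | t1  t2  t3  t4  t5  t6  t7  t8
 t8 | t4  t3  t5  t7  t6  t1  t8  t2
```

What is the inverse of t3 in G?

t6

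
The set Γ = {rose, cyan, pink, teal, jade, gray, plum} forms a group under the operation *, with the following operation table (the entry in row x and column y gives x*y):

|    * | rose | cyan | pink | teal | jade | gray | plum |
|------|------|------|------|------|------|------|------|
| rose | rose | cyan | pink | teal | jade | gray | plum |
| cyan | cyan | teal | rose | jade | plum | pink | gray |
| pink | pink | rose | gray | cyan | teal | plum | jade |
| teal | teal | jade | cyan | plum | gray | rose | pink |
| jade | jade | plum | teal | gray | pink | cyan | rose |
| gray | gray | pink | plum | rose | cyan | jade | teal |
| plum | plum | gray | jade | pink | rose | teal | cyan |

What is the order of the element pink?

7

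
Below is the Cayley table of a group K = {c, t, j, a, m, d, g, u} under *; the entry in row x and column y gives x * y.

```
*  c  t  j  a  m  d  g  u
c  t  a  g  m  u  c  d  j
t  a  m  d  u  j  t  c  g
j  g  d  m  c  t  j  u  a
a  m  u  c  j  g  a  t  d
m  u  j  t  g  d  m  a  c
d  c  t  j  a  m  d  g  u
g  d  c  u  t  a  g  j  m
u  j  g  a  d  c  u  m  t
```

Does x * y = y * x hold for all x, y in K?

Check whether the table is symmetric across its main diagonal.
Every entry (row x, col y) equals the entry (row y, col x), so K is abelian.

Yes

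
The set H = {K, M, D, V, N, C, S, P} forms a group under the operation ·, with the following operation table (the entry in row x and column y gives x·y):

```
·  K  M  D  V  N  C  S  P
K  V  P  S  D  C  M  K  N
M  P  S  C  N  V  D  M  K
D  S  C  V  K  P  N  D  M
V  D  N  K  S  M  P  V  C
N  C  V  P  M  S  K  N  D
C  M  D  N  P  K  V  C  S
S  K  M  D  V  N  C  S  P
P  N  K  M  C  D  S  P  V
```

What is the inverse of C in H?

First locate the identity: row S matches the header, so S is the identity.
Scan row C for S: C·P = S. Hence C^(-1) = P.

P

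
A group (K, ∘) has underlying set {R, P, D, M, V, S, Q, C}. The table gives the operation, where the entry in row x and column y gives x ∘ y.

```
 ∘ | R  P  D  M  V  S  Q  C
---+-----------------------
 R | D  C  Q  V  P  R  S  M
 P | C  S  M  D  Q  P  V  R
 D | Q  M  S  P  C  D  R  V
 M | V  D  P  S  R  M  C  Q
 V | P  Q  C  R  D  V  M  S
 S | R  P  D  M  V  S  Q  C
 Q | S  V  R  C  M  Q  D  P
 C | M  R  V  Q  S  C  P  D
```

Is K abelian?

Yes

Check whether the table is symmetric across its main diagonal.
Every entry (row x, col y) equals the entry (row y, col x), so K is abelian.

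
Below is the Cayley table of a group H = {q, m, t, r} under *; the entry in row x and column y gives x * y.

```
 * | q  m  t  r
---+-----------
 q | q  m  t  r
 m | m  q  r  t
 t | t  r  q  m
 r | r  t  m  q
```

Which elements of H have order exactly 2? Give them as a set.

{m, r, t}

Identity is q. Compute the order of each non-identity element by repeated multiplication:
  m: m → q  (order 2)
  t: t → q  (order 2)
  r: r → q  (order 2)
Elements of order 2: {m, r, t}.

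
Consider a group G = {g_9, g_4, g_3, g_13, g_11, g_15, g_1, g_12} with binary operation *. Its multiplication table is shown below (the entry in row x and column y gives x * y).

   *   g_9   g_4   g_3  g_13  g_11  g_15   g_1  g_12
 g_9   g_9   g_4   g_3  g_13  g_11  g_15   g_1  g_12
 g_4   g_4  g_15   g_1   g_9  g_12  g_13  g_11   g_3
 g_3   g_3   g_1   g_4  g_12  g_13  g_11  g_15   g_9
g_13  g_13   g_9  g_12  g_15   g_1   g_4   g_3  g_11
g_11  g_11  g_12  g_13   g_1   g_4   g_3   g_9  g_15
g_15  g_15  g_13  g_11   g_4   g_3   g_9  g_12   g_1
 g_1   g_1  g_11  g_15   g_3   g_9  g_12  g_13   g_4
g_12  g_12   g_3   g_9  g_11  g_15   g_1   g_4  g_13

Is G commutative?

Yes

Check whether the table is symmetric across its main diagonal.
Every entry (row x, col y) equals the entry (row y, col x), so G is abelian.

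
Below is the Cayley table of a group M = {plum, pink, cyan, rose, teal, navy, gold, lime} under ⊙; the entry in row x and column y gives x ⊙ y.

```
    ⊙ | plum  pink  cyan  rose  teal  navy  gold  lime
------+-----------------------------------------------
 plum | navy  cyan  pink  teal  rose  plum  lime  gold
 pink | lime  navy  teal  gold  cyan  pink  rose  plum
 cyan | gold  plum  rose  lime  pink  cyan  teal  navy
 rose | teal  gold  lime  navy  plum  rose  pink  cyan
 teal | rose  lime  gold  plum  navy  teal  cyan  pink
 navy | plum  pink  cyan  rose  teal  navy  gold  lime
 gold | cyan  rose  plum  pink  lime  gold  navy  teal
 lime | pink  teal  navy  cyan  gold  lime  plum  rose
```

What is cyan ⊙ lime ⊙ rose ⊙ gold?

cyan ⊙ lime = navy
navy ⊙ rose = rose
rose ⊙ gold = pink

pink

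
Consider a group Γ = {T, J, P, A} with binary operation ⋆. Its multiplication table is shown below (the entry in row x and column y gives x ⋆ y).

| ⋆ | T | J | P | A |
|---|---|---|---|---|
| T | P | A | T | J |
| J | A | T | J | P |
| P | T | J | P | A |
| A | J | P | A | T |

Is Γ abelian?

Check whether the table is symmetric across its main diagonal.
Every entry (row x, col y) equals the entry (row y, col x), so Γ is abelian.

Yes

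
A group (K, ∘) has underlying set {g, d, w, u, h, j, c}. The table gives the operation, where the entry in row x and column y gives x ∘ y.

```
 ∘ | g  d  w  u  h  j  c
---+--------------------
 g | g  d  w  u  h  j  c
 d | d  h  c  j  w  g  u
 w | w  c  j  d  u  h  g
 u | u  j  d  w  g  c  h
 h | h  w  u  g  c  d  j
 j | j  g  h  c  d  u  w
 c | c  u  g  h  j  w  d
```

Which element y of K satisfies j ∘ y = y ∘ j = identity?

d

First locate the identity: row g matches the header, so g is the identity.
Scan row j for g: j ∘ d = g. Hence j^(-1) = d.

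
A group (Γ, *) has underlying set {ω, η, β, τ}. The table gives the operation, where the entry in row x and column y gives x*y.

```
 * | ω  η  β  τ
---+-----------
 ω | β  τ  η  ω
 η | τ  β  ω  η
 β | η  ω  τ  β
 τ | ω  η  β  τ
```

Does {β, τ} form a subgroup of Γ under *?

{β, τ} contains the identity τ.
Checking products: every product of two elements of {β, τ} (read from the table) lies in {β, τ}, so the set is closed.
In a finite group, a nonempty closed subset is a subgroup. So {β, τ} ≤ Γ.

Yes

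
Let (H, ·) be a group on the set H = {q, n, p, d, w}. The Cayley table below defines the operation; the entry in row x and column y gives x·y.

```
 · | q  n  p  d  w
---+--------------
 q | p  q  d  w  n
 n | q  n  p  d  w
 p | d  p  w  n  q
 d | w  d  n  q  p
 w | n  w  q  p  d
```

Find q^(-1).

w

First locate the identity: row n matches the header, so n is the identity.
Scan row q for n: q·w = n. Hence q^(-1) = w.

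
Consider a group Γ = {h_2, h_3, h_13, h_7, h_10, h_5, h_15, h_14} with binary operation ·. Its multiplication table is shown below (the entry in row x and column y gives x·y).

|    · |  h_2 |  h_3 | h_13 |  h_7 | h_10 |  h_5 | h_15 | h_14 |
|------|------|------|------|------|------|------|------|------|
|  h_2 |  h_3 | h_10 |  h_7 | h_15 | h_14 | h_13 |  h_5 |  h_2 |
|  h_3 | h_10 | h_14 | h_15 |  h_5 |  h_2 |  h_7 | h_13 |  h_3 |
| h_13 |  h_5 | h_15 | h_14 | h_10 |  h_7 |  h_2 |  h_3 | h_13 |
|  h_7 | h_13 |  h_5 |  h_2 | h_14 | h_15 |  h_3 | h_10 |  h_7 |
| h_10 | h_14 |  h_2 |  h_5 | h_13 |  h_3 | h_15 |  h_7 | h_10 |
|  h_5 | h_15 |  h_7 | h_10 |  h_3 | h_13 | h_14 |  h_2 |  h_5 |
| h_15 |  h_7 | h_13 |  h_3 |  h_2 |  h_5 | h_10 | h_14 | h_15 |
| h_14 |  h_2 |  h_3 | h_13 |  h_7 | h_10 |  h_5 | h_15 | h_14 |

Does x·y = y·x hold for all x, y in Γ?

h_2·h_7 = h_15 but h_7·h_2 = h_13.
Since h_2 and h_7 do not commute, Γ is not abelian.

No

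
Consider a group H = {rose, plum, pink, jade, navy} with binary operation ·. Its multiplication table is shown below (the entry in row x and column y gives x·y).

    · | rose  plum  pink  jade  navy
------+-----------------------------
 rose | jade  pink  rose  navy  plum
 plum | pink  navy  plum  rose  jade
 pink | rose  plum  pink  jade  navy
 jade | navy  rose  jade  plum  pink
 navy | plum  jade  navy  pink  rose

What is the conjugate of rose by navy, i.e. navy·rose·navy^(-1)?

rose

The identity is pink. In row navy, the entry pink sits in column jade, so navy^(-1) = jade.
navy·rose = plum
plum·jade = rose
(Structurally, H here is isomorphic to the cyclic group Z_5.)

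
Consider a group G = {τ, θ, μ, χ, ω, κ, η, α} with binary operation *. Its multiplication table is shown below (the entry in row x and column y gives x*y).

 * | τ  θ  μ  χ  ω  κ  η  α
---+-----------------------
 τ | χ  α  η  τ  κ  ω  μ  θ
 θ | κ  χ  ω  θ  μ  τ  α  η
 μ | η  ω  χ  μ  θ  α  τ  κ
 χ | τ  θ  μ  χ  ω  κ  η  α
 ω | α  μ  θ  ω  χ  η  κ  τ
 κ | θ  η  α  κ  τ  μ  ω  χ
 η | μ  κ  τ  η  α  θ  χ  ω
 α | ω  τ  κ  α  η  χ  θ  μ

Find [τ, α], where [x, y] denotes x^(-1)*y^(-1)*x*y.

Identity is χ; from the table τ^(-1) = τ and α^(-1) = κ.
τ*κ = ω
ω*τ = α
α*α = μ

μ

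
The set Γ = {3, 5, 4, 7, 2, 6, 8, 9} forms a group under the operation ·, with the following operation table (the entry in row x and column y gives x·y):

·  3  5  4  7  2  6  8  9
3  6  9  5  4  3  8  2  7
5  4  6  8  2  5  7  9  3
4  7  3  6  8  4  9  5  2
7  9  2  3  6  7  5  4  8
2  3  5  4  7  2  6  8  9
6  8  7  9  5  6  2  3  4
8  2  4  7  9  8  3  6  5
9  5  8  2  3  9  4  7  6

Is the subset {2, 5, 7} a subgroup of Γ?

No

7·7 = 6, which is not in {2, 5, 7}.
The subset is not closed under ·, so it is not a subgroup.
(Structurally, Γ here is isomorphic to the quaternion group Q_8.)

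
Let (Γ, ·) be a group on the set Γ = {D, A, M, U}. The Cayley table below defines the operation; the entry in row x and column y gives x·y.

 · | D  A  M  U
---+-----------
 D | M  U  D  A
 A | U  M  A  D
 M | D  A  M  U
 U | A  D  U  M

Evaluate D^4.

M

D^1 = D
D^2 = D·D = M
D^3 = M·D = D
D^4 = D·D = M
(Structurally, Γ here is isomorphic to the Klein four-group V_4.)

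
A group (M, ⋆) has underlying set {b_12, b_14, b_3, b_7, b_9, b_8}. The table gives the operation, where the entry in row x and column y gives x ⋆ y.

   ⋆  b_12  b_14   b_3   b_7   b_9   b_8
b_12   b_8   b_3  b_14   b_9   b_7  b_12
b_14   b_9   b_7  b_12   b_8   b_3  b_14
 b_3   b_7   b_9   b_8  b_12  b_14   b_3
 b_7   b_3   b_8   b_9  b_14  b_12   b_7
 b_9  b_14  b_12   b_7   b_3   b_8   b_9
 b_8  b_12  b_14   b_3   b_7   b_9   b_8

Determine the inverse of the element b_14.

b_7

First locate the identity: row b_8 matches the header, so b_8 is the identity.
Scan row b_14 for b_8: b_14 ⋆ b_7 = b_8. Hence b_14^(-1) = b_7.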